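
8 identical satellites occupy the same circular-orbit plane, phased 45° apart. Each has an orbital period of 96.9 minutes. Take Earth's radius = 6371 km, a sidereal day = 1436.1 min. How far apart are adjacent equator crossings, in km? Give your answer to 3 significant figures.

T = 96.9 min = 5814.0 s.
Single-satellite node shift = (5814.0/86166) × 360° = 24.29°.
With 8 satellites evenly phased, successive equator crossings are 24.29/8 = 3.036° apart.
That is 3.036 × 111.2 = 338 km at the equator.

338 km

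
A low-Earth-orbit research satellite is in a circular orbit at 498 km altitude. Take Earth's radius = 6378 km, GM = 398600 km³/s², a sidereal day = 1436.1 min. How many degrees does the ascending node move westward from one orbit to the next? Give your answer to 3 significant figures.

Semi-major axis a = 6378 + 498 = 6876 km. Period T = 2π√(a³/μ) = 2π√(6876³/398600) = 5674.3 s = 94.57 min.
During one orbit Earth rotates (5674.3 / 86166) × 360° = 23.71°.

23.7°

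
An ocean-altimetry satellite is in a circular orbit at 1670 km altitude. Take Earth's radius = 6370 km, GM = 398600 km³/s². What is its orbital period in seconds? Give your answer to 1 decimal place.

7174.6 seconds

Semi-major axis a = 6370 + 1670 = 8040 km. Period T = 2π√(a³/μ) = 2π√(8040³/398600) = 7174.6 s = 119.58 min.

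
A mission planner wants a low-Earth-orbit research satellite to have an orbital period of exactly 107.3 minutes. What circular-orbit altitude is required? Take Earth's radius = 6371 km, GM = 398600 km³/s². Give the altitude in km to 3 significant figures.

1110 km

T = 107.3 min = 6438.0 s.
From T = 2π√(a³/μ): a = (μ T²/4π²)^(1/3) = (398600 × 6438.0² / 4π²)^(1/3) = 7480 km.
Altitude h = a − R = 7480 − 6371 = 1109 km.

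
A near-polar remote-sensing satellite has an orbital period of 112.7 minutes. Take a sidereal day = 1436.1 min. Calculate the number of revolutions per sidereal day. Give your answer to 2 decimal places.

12.74

T = 112.7 min = 6762.0 s.
Orbits per sidereal day = 86166 / 6762.0 = 12.743.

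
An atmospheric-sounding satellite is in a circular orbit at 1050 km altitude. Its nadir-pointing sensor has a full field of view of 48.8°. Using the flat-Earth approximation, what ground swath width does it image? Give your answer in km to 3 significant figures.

Half-angle = 48.8°/2 = 24.4°.
Swath width ≈ 2h·tan(θ/2) = 2 × 1050 × tan(24.4°) = 952.6 km.

953 km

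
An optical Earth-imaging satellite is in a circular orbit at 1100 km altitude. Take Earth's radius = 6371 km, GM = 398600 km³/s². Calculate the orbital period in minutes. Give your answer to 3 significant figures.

Semi-major axis a = 6371 + 1100 = 7471 km. Period T = 2π√(a³/μ) = 2π√(7471³/398600) = 6426.6 s = 107.11 min.

107 min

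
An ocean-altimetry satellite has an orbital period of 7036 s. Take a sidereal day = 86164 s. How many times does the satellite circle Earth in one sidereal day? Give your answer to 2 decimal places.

Orbits per sidereal day = 86164 / 7036.0 = 12.246.

12.25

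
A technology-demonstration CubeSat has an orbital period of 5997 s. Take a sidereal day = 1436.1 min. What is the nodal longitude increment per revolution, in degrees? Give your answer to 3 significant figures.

25.1°

During one orbit Earth rotates (5997.0 / 86166) × 360° = 25.06°.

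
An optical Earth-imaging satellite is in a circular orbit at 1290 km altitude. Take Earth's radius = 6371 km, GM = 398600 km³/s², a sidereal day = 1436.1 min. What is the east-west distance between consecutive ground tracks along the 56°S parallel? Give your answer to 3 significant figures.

Semi-major axis a = 6371 + 1290 = 7661 km. Period T = 2π√(a³/μ) = 2π√(7661³/398600) = 6673.3 s = 111.22 min.
Node shift per orbit = (6673.3/86166) × 360° = 27.88°.
Equatorial spacing = 27.88 × 111.2 km/° = 3100 km.
At 56° latitude, spacing = 3100 × cos(56°) = 1734 km.

1730 km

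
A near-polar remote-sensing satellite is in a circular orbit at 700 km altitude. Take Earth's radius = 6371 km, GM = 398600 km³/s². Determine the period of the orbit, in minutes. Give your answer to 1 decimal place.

98.6 min

Semi-major axis a = 6371 + 700 = 7071 km. Period T = 2π√(a³/μ) = 2π√(7071³/398600) = 5917.4 s = 98.62 min.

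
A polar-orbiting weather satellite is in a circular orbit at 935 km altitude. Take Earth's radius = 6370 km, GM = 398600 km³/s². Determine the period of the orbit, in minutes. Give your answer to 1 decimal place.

103.6 min

Semi-major axis a = 6370 + 935 = 7305 km. Period T = 2π√(a³/μ) = 2π√(7305³/398600) = 6213.6 s = 103.56 min.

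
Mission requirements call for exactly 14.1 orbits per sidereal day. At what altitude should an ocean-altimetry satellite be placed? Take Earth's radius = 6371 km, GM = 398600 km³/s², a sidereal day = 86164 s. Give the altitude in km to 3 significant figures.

Required period T = 86164 / 14.1 = 6110.9 s.
From T = 2π√(a³/μ): a = (μ T²/4π²)^(1/3) = (398600 × 6110.9² / 4π²)^(1/3) = 7224 km.
Altitude h = a − R = 7224 − 6371 = 853 km.

853 km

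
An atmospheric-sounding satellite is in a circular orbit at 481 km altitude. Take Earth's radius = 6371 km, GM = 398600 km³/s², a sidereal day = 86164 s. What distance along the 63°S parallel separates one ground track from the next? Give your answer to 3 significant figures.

1190 km

Semi-major axis a = 6371 + 481 = 6852 km. Period T = 2π√(a³/μ) = 2π√(6852³/398600) = 5644.7 s = 94.08 min.
Node shift per orbit = (5644.7/86164) × 360° = 23.58°.
Equatorial spacing = 23.58 × 111.2 km/° = 2622 km.
At 63° latitude, spacing = 2622 × cos(63°) = 1191 km.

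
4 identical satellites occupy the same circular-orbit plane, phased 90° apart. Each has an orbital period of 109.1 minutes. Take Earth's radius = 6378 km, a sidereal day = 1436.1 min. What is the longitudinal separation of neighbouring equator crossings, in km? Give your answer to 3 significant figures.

T = 109.1 min = 6546.0 s.
Single-satellite node shift = (6546.0/86166) × 360° = 27.35°.
With 4 satellites evenly phased, successive equator crossings are 27.35/4 = 6.837° apart.
That is 6.837 × 111.3 = 761 km at the equator.

761 km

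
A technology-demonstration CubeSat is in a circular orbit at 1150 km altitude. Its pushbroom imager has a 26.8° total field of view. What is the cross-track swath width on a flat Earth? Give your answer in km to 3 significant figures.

548 km

Half-angle = 26.8°/2 = 13.4°.
Swath width ≈ 2h·tan(θ/2) = 2 × 1150 × tan(13.4°) = 547.9 km.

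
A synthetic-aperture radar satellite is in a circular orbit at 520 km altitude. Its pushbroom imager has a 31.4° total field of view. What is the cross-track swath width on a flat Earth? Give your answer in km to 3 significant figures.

292 km

Half-angle = 31.4°/2 = 15.7°.
Swath width ≈ 2h·tan(θ/2) = 2 × 520 × tan(15.7°) = 292.3 km.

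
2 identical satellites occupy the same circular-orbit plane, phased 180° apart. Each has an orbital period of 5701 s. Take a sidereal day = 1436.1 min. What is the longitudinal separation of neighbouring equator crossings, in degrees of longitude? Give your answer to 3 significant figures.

11.9°

Single-satellite node shift = (5701.0/86166) × 360° = 23.82°.
With 2 satellites evenly phased, successive equator crossings are 23.82/2 = 11.909° apart.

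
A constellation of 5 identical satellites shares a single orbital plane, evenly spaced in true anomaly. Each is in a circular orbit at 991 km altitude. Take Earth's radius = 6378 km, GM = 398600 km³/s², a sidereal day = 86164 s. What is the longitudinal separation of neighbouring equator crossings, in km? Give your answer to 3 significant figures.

Semi-major axis a = 6378 + 991 = 7369 km. Period T = 2π√(a³/μ) = 2π√(7369³/398600) = 6295.4 s = 104.92 min.
Single-satellite node shift = (6295.4/86164) × 360° = 26.30°.
With 5 satellites evenly phased, successive equator crossings are 26.30/5 = 5.261° apart.
That is 5.261 × 111.3 = 586 km at the equator.

586 km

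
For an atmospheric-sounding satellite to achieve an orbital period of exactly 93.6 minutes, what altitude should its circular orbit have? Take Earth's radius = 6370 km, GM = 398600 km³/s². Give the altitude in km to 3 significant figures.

459 km

T = 93.6 min = 5616.0 s.
From T = 2π√(a³/μ): a = (μ T²/4π²)^(1/3) = (398600 × 5616.0² / 4π²)^(1/3) = 6829 km.
Altitude h = a − R = 6829 − 6370 = 459 km.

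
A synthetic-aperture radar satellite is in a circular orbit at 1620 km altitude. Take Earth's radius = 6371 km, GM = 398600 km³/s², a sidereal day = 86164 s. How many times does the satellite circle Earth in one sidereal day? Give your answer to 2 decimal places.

Semi-major axis a = 6371 + 1620 = 7991 km. Period T = 2π√(a³/μ) = 2π√(7991³/398600) = 7109.1 s = 118.48 min.
Orbits per sidereal day = 86164 / 7109.1 = 12.120.

12.12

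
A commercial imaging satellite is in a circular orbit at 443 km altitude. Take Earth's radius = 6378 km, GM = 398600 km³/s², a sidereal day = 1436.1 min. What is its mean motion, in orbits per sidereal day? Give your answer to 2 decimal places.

Semi-major axis a = 6378 + 443 = 6821 km. Period T = 2π√(a³/μ) = 2π√(6821³/398600) = 5606.4 s = 93.44 min.
Orbits per sidereal day = 86166 / 5606.4 = 15.369.

15.37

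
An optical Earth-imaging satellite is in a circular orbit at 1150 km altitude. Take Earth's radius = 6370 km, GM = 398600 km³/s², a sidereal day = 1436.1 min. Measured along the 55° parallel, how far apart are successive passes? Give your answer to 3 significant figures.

Semi-major axis a = 6370 + 1150 = 7520 km. Period T = 2π√(a³/μ) = 2π√(7520³/398600) = 6489.9 s = 108.16 min.
Node shift per orbit = (6489.9/86166) × 360° = 27.11°.
Equatorial spacing = 27.11 × 111.2 km/° = 3015 km.
At 55° latitude, spacing = 3015 × cos(55°) = 1729 km.

1730 km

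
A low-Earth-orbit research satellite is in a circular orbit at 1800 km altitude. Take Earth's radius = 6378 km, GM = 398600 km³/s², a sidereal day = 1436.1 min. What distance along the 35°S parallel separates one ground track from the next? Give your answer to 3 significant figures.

Semi-major axis a = 6378 + 1800 = 8178 km. Period T = 2π√(a³/μ) = 2π√(8178³/398600) = 7360.1 s = 122.67 min.
Node shift per orbit = (7360.1/86166) × 360° = 30.75°.
Equatorial spacing = 30.75 × 111.3 km/° = 3423 km.
At 35° latitude, spacing = 3423 × cos(35°) = 2804 km.

2800 km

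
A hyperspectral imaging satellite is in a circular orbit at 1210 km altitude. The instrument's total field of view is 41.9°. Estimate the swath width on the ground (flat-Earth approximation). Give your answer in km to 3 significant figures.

927 km

Half-angle = 41.9°/2 = 20.95°.
Swath width ≈ 2h·tan(θ/2) = 2 × 1210 × tan(20.95°) = 926.5 km.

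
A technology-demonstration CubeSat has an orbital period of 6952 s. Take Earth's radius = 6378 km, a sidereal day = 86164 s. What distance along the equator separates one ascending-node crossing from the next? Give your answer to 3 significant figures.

During one orbit Earth rotates (6952.0 / 86164) × 360° = 29.05°.
At the equator that is 29.05° × (2π·6378/360) km/° = 29.05 × 111.3 = 3233 km.

3230 km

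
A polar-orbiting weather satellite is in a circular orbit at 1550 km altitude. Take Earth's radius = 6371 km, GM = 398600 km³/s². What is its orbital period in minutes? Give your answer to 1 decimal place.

116.9 min

Semi-major axis a = 6371 + 1550 = 7921 km. Period T = 2π√(a³/μ) = 2π√(7921³/398600) = 7015.9 s = 116.93 min.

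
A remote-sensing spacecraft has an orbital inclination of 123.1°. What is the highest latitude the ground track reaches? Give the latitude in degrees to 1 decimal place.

Retrograde orbit: the ground track reaches ±(180° − i) = ±(180 − 123.1) = ±56.9°.

56.9°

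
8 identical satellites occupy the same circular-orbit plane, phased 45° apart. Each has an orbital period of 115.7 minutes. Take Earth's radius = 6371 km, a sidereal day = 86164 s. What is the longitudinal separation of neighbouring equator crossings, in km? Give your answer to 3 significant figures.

T = 115.7 min = 6942.0 s.
Single-satellite node shift = (6942.0/86164) × 360° = 29.00°.
With 8 satellites evenly phased, successive equator crossings are 29.00/8 = 3.626° apart.
That is 3.626 × 111.2 = 403 km at the equator.

403 km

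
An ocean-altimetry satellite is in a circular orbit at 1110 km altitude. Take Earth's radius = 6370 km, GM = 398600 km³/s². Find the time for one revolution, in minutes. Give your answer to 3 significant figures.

107 min

Semi-major axis a = 6370 + 1110 = 7480 km. Period T = 2π√(a³/μ) = 2π√(7480³/398600) = 6438.2 s = 107.30 min.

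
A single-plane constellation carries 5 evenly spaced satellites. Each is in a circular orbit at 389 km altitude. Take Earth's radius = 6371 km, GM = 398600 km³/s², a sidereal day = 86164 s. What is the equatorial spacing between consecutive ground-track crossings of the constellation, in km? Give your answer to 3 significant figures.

Semi-major axis a = 6371 + 389 = 6760 km. Period T = 2π√(a³/μ) = 2π√(6760³/398600) = 5531.4 s = 92.19 min.
Single-satellite node shift = (5531.4/86164) × 360° = 23.11°.
With 5 satellites evenly phased, successive equator crossings are 23.11/5 = 4.622° apart.
That is 4.622 × 111.2 = 514 km at the equator.

514 km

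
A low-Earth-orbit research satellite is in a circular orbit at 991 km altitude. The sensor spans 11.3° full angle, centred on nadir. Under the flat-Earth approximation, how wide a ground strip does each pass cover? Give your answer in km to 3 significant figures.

Half-angle = 11.3°/2 = 5.65°.
Swath width ≈ 2h·tan(θ/2) = 2 × 991 × tan(5.65°) = 196.1 km.

196 km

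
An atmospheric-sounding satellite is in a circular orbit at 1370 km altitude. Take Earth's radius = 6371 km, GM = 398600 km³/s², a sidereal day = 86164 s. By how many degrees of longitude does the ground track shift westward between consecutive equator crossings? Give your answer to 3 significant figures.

Semi-major axis a = 6371 + 1370 = 7741 km. Period T = 2π√(a³/μ) = 2π√(7741³/398600) = 6778.1 s = 112.97 min.
During one orbit Earth rotates (6778.1 / 86164) × 360° = 28.32°.

28.3°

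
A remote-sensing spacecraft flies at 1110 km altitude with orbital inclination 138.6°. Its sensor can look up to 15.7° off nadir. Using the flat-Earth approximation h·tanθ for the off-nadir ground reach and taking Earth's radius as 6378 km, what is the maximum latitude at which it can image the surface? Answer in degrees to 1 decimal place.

44.2°

Retrograde orbit: the ground track reaches ±(180° − i) = ±(180 − 138.6) = ±41.4°.
Sensor half-swath on the ground ≈ 1110·tan(15.7°) = 312 km = 2.80° of latitude.
Maximum observable latitude ≈ 41.4 + 2.80 = 44.2°.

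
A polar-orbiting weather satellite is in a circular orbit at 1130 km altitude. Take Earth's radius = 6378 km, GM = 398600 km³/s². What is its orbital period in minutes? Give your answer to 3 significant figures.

108 min

Semi-major axis a = 6378 + 1130 = 7508 km. Period T = 2π√(a³/μ) = 2π√(7508³/398600) = 6474.4 s = 107.91 min.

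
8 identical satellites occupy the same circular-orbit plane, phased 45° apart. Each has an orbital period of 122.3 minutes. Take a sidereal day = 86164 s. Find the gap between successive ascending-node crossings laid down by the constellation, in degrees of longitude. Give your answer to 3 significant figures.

3.83°

T = 122.3 min = 7338.0 s.
Single-satellite node shift = (7338.0/86164) × 360° = 30.66°.
With 8 satellites evenly phased, successive equator crossings are 30.66/8 = 3.832° apart.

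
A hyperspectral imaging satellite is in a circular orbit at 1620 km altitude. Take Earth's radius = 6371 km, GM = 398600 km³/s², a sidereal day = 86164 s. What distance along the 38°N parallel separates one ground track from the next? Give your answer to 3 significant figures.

Semi-major axis a = 6371 + 1620 = 7991 km. Period T = 2π√(a³/μ) = 2π√(7991³/398600) = 7109.1 s = 118.48 min.
Node shift per orbit = (7109.1/86164) × 360° = 29.70°.
Equatorial spacing = 29.70 × 111.2 km/° = 3303 km.
At 38° latitude, spacing = 3303 × cos(38°) = 2603 km.

2600 km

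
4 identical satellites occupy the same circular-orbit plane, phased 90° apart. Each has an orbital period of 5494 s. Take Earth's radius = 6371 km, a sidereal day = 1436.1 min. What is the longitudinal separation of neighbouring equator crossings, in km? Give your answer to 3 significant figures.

638 km

Single-satellite node shift = (5494.0/86166) × 360° = 22.95°.
With 4 satellites evenly phased, successive equator crossings are 22.95/4 = 5.738° apart.
That is 5.738 × 111.2 = 638 km at the equator.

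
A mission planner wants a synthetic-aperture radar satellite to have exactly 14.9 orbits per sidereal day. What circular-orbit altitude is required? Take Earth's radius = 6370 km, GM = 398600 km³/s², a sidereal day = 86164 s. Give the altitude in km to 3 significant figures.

Required period T = 86164 / 14.9 = 5782.8 s.
From T = 2π√(a³/μ): a = (μ T²/4π²)^(1/3) = (398600 × 5782.8² / 4π²)^(1/3) = 6963 km.
Altitude h = a − R = 6963 − 6370 = 593 km.

593 km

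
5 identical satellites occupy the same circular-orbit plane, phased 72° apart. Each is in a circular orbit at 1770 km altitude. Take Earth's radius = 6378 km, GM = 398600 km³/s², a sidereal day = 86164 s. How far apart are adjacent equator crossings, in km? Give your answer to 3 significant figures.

Semi-major axis a = 6378 + 1770 = 8148 km. Period T = 2π√(a³/μ) = 2π√(8148³/398600) = 7319.6 s = 121.99 min.
Single-satellite node shift = (7319.6/86164) × 360° = 30.58°.
With 5 satellites evenly phased, successive equator crossings are 30.58/5 = 6.116° apart.
That is 6.116 × 111.3 = 681 km at the equator.

681 km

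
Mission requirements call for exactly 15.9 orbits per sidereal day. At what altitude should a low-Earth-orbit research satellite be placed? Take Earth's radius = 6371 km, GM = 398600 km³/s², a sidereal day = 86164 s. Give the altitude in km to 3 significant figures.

Required period T = 86164 / 15.9 = 5419.1 s.
From T = 2π√(a³/μ): a = (μ T²/4π²)^(1/3) = (398600 × 5419.1² / 4π²)^(1/3) = 6668 km.
Altitude h = a − R = 6668 − 6371 = 297 km.

297 km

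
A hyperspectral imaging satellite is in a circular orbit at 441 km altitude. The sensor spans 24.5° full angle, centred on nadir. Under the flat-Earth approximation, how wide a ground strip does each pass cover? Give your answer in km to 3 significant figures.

192 km

Half-angle = 24.5°/2 = 12.25°.
Swath width ≈ 2h·tan(θ/2) = 2 × 441 × tan(12.25°) = 191.5 km.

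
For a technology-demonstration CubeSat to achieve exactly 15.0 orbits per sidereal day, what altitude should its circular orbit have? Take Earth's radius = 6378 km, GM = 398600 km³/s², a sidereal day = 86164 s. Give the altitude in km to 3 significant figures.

554 km

Required period T = 86164 / 15.0 = 5744.3 s.
From T = 2π√(a³/μ): a = (μ T²/4π²)^(1/3) = (398600 × 5744.3² / 4π²)^(1/3) = 6932 km.
Altitude h = a − R = 6932 − 6378 = 554 km.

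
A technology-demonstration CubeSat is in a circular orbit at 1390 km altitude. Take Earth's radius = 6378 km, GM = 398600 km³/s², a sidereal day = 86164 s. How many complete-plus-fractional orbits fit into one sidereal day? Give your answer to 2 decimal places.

12.65

Semi-major axis a = 6378 + 1390 = 7768 km. Period T = 2π√(a³/μ) = 2π√(7768³/398600) = 6813.6 s = 113.56 min.
Orbits per sidereal day = 86164 / 6813.6 = 12.646.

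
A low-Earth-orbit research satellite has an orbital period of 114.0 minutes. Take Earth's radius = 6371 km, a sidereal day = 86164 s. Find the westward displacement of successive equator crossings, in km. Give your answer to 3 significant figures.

T = 114.0 min = 6840.0 s.
During one orbit Earth rotates (6840.0 / 86164) × 360° = 28.58°.
At the equator that is 28.58° × (2π·6371/360) km/° = 28.58 × 111.2 = 3178 km.

3180 km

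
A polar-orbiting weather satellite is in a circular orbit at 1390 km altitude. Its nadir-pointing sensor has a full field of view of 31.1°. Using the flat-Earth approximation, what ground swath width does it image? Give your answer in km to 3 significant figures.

774 km

Half-angle = 31.1°/2 = 15.55°.
Swath width ≈ 2h·tan(θ/2) = 2 × 1390 × tan(15.55°) = 773.6 km.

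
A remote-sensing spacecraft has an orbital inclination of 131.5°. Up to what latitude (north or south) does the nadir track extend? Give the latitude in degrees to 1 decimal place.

48.5°

Retrograde orbit: the ground track reaches ±(180° − i) = ±(180 − 131.5) = ±48.5°.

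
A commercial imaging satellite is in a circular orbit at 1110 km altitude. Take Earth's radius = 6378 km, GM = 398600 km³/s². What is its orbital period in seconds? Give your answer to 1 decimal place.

6448.5 seconds

Semi-major axis a = 6378 + 1110 = 7488 km. Period T = 2π√(a³/μ) = 2π√(7488³/398600) = 6448.5 s = 107.48 min.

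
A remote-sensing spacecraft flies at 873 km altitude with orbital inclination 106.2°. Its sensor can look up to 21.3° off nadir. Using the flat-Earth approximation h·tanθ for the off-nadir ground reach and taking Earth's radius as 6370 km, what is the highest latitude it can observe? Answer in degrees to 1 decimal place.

Retrograde orbit: the ground track reaches ±(180° − i) = ±(180 − 106.2) = ±73.8°.
Sensor half-swath on the ground ≈ 873·tan(21.3°) = 340 km = 3.06° of latitude.
Maximum observable latitude ≈ 73.8 + 3.06 = 76.9°.

76.9°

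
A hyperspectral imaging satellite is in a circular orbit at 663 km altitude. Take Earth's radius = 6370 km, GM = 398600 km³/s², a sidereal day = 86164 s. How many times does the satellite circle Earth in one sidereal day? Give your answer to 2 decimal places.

Semi-major axis a = 6370 + 663 = 7033 km. Period T = 2π√(a³/μ) = 2π√(7033³/398600) = 5869.8 s = 97.83 min.
Orbits per sidereal day = 86164 / 5869.8 = 14.679.

14.68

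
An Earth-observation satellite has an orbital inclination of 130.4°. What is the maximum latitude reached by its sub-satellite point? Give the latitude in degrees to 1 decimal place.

Retrograde orbit: the ground track reaches ±(180° − i) = ±(180 − 130.4) = ±49.6°.

49.6°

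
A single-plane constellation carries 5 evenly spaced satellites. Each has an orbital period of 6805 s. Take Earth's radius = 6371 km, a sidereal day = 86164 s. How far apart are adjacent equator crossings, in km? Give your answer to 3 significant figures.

632 km

Single-satellite node shift = (6805.0/86164) × 360° = 28.43°.
With 5 satellites evenly phased, successive equator crossings are 28.43/5 = 5.686° apart.
That is 5.686 × 111.2 = 632 km at the equator.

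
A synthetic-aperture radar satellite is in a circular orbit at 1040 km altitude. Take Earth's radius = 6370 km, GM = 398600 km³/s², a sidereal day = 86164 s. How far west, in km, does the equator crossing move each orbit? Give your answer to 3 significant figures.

2950 km

Semi-major axis a = 6370 + 1040 = 7410 km. Period T = 2π√(a³/μ) = 2π√(7410³/398600) = 6348.0 s = 105.80 min.
During one orbit Earth rotates (6348.0 / 86164) × 360° = 26.52°.
At the equator that is 26.52° × (2π·6370/360) km/° = 26.52 × 111.2 = 2949 km.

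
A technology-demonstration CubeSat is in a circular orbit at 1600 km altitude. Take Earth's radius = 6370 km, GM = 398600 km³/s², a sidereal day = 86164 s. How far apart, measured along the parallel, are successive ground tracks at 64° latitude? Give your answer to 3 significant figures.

Semi-major axis a = 6370 + 1600 = 7970 km. Period T = 2π√(a³/μ) = 2π√(7970³/398600) = 7081.1 s = 118.02 min.
Node shift per orbit = (7081.1/86164) × 360° = 29.59°.
Equatorial spacing = 29.59 × 111.2 km/° = 3289 km.
At 64° latitude, spacing = 3289 × cos(64°) = 1442 km.

1440 km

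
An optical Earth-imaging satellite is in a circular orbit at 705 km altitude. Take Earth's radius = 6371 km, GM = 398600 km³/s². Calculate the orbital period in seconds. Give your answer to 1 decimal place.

Semi-major axis a = 6371 + 705 = 7076 km. Period T = 2π√(a³/μ) = 2π√(7076³/398600) = 5923.7 s = 98.73 min.

5923.7 seconds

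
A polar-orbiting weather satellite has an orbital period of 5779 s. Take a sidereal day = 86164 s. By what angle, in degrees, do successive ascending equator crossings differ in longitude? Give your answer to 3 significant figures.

24.1°

During one orbit Earth rotates (5779.0 / 86164) × 360° = 24.15°.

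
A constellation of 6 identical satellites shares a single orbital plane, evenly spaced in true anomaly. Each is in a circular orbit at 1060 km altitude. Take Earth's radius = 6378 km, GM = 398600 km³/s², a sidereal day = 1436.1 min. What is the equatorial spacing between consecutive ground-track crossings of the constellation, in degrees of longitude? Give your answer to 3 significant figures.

Semi-major axis a = 6378 + 1060 = 7438 km. Period T = 2π√(a³/μ) = 2π√(7438³/398600) = 6384.0 s = 106.40 min.
Single-satellite node shift = (6384.0/86166) × 360° = 26.67°.
With 6 satellites evenly phased, successive equator crossings are 26.67/6 = 4.445° apart.

4.45°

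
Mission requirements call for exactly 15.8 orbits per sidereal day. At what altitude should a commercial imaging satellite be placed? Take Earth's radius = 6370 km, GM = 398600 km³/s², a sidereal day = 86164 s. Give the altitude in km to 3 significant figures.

Required period T = 86164 / 15.8 = 5453.4 s.
From T = 2π√(a³/μ): a = (μ T²/4π²)^(1/3) = (398600 × 5453.4² / 4π²)^(1/3) = 6696 km.
Altitude h = a − R = 6696 − 6370 = 326 km.

326 km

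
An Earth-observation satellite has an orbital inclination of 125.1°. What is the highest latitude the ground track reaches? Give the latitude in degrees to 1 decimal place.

Retrograde orbit: the ground track reaches ±(180° − i) = ±(180 − 125.1) = ±54.9°.

54.9°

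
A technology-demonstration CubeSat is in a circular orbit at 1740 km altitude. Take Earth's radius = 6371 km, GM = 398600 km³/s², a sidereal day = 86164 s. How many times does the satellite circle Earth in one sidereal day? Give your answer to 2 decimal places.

Semi-major axis a = 6371 + 1740 = 8111 km. Period T = 2π√(a³/μ) = 2π√(8111³/398600) = 7269.8 s = 121.16 min.
Orbits per sidereal day = 86164 / 7269.8 = 11.852.

11.85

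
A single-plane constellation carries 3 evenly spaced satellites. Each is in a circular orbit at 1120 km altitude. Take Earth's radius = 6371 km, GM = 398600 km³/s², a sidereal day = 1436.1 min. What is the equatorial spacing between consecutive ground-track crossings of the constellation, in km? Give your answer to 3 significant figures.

Semi-major axis a = 6371 + 1120 = 7491 km. Period T = 2π√(a³/μ) = 2π√(7491³/398600) = 6452.4 s = 107.54 min.
Single-satellite node shift = (6452.4/86166) × 360° = 26.96°.
With 3 satellites evenly phased, successive equator crossings are 26.96/3 = 8.986° apart.
That is 8.986 × 111.2 = 999 km at the equator.

999 km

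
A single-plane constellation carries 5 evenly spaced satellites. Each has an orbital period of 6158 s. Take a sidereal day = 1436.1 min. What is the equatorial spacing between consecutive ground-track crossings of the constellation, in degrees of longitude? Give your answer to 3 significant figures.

Single-satellite node shift = (6158.0/86166) × 360° = 25.73°.
With 5 satellites evenly phased, successive equator crossings are 25.73/5 = 5.146° apart.

5.15°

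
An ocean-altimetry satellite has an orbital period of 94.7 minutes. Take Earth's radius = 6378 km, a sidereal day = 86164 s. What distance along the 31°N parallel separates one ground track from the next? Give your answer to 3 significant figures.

T = 94.7 min = 5682.0 s.
Node shift per orbit = (5682.0/86164) × 360° = 23.74°.
Equatorial spacing = 23.74 × 111.3 km/° = 2643 km.
At 31° latitude, spacing = 2643 × cos(31°) = 2265 km.

2270 km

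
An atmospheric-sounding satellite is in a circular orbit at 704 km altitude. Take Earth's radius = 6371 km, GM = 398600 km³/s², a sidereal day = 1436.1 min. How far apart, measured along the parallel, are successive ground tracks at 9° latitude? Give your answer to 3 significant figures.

2720 km

Semi-major axis a = 6371 + 704 = 7075 km. Period T = 2π√(a³/μ) = 2π√(7075³/398600) = 5922.4 s = 98.71 min.
Node shift per orbit = (5922.4/86166) × 360° = 24.74°.
Equatorial spacing = 24.74 × 111.2 km/° = 2751 km.
At 9° latitude, spacing = 2751 × cos(9°) = 2718 km.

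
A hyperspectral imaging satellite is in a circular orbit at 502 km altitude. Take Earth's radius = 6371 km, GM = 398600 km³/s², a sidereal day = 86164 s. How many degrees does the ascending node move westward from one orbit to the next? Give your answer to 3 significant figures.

Semi-major axis a = 6371 + 502 = 6873 km. Period T = 2π√(a³/μ) = 2π√(6873³/398600) = 5670.6 s = 94.51 min.
During one orbit Earth rotates (5670.6 / 86164) × 360° = 23.69°.

23.7°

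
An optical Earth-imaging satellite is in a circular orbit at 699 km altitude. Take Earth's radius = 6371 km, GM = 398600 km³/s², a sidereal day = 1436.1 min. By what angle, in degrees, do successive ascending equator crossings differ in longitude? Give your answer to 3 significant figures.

Semi-major axis a = 6371 + 699 = 7070 km. Period T = 2π√(a³/μ) = 2π√(7070³/398600) = 5916.2 s = 98.60 min.
During one orbit Earth rotates (5916.2 / 86166) × 360° = 24.72°.

24.7°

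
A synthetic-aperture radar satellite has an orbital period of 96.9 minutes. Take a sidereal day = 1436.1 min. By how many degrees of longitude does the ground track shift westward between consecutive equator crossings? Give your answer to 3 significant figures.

24.3°

T = 96.9 min = 5814.0 s.
During one orbit Earth rotates (5814.0 / 86166) × 360° = 24.29°.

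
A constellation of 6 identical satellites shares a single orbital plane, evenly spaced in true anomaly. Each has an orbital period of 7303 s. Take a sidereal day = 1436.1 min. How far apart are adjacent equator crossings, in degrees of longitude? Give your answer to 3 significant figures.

5.09°

Single-satellite node shift = (7303.0/86166) × 360° = 30.51°.
With 6 satellites evenly phased, successive equator crossings are 30.51/6 = 5.085° apart.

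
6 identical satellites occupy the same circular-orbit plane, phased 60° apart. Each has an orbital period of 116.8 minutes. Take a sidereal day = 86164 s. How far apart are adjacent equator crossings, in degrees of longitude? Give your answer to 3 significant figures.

T = 116.8 min = 7008.0 s.
Single-satellite node shift = (7008.0/86164) × 360° = 29.28°.
With 6 satellites evenly phased, successive equator crossings are 29.28/6 = 4.880° apart.

4.88°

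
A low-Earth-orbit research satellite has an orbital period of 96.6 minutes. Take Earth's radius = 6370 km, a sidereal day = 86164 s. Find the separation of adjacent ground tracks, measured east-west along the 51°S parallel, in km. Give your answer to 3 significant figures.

T = 96.6 min = 5796.0 s.
Node shift per orbit = (5796.0/86164) × 360° = 24.22°.
Equatorial spacing = 24.22 × 111.2 km/° = 2692 km.
At 51° latitude, spacing = 2692 × cos(51°) = 1694 km.

1690 km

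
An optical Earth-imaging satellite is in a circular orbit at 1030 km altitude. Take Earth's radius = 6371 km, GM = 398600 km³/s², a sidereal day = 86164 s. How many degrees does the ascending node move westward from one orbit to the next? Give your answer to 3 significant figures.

26.5°

Semi-major axis a = 6371 + 1030 = 7401 km. Period T = 2π√(a³/μ) = 2π√(7401³/398600) = 6336.5 s = 105.61 min.
During one orbit Earth rotates (6336.5 / 86164) × 360° = 26.47°.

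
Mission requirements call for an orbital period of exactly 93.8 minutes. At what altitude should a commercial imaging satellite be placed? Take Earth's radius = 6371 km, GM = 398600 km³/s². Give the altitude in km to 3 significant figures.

T = 93.8 min = 5628.0 s.
From T = 2π√(a³/μ): a = (μ T²/4π²)^(1/3) = (398600 × 5628.0² / 4π²)^(1/3) = 6839 km.
Altitude h = a − R = 6839 − 6371 = 468 km.

468 km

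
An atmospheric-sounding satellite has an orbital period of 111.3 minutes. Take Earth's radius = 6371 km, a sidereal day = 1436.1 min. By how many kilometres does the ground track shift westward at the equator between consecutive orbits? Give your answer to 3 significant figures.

T = 111.3 min = 6678.0 s.
During one orbit Earth rotates (6678.0 / 86166) × 360° = 27.90°.
At the equator that is 27.90° × (2π·6371/360) km/° = 27.90 × 111.2 = 3102 km.

3100 km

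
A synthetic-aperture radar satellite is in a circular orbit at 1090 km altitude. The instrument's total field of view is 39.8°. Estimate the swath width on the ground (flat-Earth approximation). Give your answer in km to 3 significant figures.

789 km

Half-angle = 39.8°/2 = 19.9°.
Swath width ≈ 2h·tan(θ/2) = 2 × 1090 × tan(19.9°) = 789.1 km.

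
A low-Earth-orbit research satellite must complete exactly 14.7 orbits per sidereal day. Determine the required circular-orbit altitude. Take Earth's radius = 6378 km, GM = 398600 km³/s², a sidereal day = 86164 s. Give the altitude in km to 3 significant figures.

Required period T = 86164 / 14.7 = 5861.5 s.
From T = 2π√(a³/μ): a = (μ T²/4π²)^(1/3) = (398600 × 5861.5² / 4π²)^(1/3) = 7026 km.
Altitude h = a − R = 7026 − 6378 = 648 km.

648 km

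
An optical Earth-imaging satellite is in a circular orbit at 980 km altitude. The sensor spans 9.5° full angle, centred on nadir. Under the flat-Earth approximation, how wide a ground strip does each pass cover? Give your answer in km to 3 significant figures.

163 km

Half-angle = 9.5°/2 = 4.75°.
Swath width ≈ 2h·tan(θ/2) = 2 × 980 × tan(4.75°) = 162.9 km.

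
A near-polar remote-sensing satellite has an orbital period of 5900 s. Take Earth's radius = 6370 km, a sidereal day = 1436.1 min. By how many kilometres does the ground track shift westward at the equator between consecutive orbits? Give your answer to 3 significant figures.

2740 km

During one orbit Earth rotates (5900.0 / 86166) × 360° = 24.65°.
At the equator that is 24.65° × (2π·6370/360) km/° = 24.65 × 111.2 = 2741 km.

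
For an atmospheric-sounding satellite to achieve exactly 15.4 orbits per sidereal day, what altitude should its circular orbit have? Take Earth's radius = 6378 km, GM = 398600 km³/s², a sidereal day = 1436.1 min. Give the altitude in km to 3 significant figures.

434 km

Required period T = 86166 / 15.4 = 5595.2 s.
From T = 2π√(a³/μ): a = (μ T²/4π²)^(1/3) = (398600 × 5595.2² / 4π²)^(1/3) = 6812 km.
Altitude h = a − R = 6812 − 6378 = 434 km.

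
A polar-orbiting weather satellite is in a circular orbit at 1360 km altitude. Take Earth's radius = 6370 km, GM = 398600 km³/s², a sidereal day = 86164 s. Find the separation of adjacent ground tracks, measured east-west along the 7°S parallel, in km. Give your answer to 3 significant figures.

Semi-major axis a = 6370 + 1360 = 7730 km. Period T = 2π√(a³/μ) = 2π√(7730³/398600) = 6763.6 s = 112.73 min.
Node shift per orbit = (6763.6/86164) × 360° = 28.26°.
Equatorial spacing = 28.26 × 111.2 km/° = 3142 km.
At 7° latitude, spacing = 3142 × cos(7°) = 3118 km.

3120 km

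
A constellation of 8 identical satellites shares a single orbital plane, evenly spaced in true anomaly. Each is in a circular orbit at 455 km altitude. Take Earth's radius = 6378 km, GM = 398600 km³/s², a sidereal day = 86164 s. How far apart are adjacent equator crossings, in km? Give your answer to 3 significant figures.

327 km

Semi-major axis a = 6378 + 455 = 6833 km. Period T = 2π√(a³/μ) = 2π√(6833³/398600) = 5621.2 s = 93.69 min.
Single-satellite node shift = (5621.2/86164) × 360° = 23.49°.
With 8 satellites evenly phased, successive equator crossings are 23.49/8 = 2.936° apart.
That is 2.936 × 111.3 = 327 km at the equator.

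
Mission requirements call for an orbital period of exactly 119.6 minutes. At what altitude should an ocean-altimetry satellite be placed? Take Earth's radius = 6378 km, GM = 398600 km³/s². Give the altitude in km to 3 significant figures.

T = 119.6 min = 7176.0 s.
From T = 2π√(a³/μ): a = (μ T²/4π²)^(1/3) = (398600 × 7176.0² / 4π²)^(1/3) = 8041 km.
Altitude h = a − R = 8041 − 6378 = 1663 km.

1660 km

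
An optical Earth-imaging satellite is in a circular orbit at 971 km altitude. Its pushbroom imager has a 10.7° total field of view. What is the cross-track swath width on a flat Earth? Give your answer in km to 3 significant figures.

Half-angle = 10.7°/2 = 5.35°.
Swath width ≈ 2h·tan(θ/2) = 2 × 971 × tan(5.35°) = 181.9 km.

182 km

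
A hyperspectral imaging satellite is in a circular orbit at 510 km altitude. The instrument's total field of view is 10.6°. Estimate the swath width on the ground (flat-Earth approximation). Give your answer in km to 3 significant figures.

94.6 km

Half-angle = 10.6°/2 = 5.3°.
Swath width ≈ 2h·tan(θ/2) = 2 × 510 × tan(5.3°) = 94.6 km.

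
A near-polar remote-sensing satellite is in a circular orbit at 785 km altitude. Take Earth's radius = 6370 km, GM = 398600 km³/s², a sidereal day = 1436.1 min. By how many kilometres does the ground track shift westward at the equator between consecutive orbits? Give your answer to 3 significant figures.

Semi-major axis a = 6370 + 785 = 7155 km. Period T = 2π√(a³/μ) = 2π√(7155³/398600) = 6023.2 s = 100.39 min.
During one orbit Earth rotates (6023.2 / 86166) × 360° = 25.16°.
At the equator that is 25.16° × (2π·6370/360) km/° = 25.16 × 111.2 = 2798 km.

2800 km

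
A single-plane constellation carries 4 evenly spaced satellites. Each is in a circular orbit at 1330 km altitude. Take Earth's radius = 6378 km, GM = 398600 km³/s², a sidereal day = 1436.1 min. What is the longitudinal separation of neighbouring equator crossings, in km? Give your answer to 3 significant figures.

783 km

Semi-major axis a = 6378 + 1330 = 7708 km. Period T = 2π√(a³/μ) = 2π√(7708³/398600) = 6734.8 s = 112.25 min.
Single-satellite node shift = (6734.8/86166) × 360° = 28.14°.
With 4 satellites evenly phased, successive equator crossings are 28.14/4 = 7.034° apart.
That is 7.034 × 111.3 = 783 km at the equator.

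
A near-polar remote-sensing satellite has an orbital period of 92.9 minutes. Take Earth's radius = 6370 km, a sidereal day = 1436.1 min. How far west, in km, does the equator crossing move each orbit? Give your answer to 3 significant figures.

2590 km

T = 92.9 min = 5574.0 s.
During one orbit Earth rotates (5574.0 / 86166) × 360° = 23.29°.
At the equator that is 23.29° × (2π·6370/360) km/° = 23.29 × 111.2 = 2589 km.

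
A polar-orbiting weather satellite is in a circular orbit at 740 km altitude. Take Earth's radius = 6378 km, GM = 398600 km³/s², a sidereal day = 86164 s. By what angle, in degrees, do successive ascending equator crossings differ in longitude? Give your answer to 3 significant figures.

Semi-major axis a = 6378 + 740 = 7118 km. Period T = 2π√(a³/μ) = 2π√(7118³/398600) = 5976.5 s = 99.61 min.
During one orbit Earth rotates (5976.5 / 86164) × 360° = 24.97°.

25.0°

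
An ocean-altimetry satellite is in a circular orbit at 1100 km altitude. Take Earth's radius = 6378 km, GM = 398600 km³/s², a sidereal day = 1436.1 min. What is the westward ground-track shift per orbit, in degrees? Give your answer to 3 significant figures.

Semi-major axis a = 6378 + 1100 = 7478 km. Period T = 2π√(a³/μ) = 2π√(7478³/398600) = 6435.6 s = 107.26 min.
During one orbit Earth rotates (6435.6 / 86166) × 360° = 26.89°.

26.9°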